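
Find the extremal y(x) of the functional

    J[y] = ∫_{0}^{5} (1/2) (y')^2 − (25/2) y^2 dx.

The Lagrangian is L = (1/2) (y')^2 − (25/2) y^2.
Compute ∂L/∂y = -25y, ∂L/∂y' = y'.
The Euler-Lagrange equation d/dx(∂L/∂y') − ∂L/∂y = 0 reduces to
    y'' + 25 y = 0.
Its general solution is
    y(x) = A sin(5x) + B cos(5x),
with A, B fixed by the endpoint conditions.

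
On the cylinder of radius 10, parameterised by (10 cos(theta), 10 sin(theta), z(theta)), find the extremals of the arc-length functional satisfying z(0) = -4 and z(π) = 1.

Parameterise the cylinder of radius R = 10 as
    r(θ) = (10 cos θ, 10 sin θ, z(θ)).
The arc-length element is
    ds = sqrt(100 + (dz/dθ)^2) dθ,
so the Lagrangian is L = sqrt(100 + z'^2).
L depends on z' only, not on z or θ, so ∂L/∂z = 0 and
    ∂L/∂z' = z' / sqrt(100 + z'^2).
The Euler-Lagrange equation gives
    d/dθ( z' / sqrt(100 + z'^2) ) = 0,
so z' is constant. Integrating once:
    z(θ) = a θ + b,
a helix on the cylinder (a straight line when the cylinder is unrolled). The constants a, b are determined by the endpoint conditions.
With endpoint conditions z(0) = -4 and z(π) = 1: from z(0) = b we get b = -4, and a·π + -4 = 1 gives a = 5/π, so
    z(θ) = (5/π) θ − 4.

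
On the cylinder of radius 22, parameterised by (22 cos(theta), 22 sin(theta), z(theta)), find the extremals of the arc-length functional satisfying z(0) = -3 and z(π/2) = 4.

Parameterise the cylinder of radius R = 22 as
    r(θ) = (22 cos θ, 22 sin θ, z(θ)).
The arc-length element is
    ds = sqrt(484 + (dz/dθ)^2) dθ,
so the Lagrangian is L = sqrt(484 + z'^2).
L depends on z' only, not on z or θ, so ∂L/∂z = 0 and
    ∂L/∂z' = z' / sqrt(484 + z'^2).
The Euler-Lagrange equation gives
    d/dθ( z' / sqrt(484 + z'^2) ) = 0,
so z' is constant. Integrating once:
    z(θ) = a θ + b,
a helix on the cylinder (a straight line when the cylinder is unrolled). The constants a, b are determined by the endpoint conditions.
With endpoint conditions z(0) = -3 and z(π/2) = 4: from z(0) = b we get b = -3, and a·π/2 + -3 = 4 gives a = 14/π, so
    z(θ) = (14/π) θ − 3.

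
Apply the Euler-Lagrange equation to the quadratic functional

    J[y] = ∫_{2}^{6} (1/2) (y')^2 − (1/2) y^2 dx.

The Lagrangian is L = (1/2) (y')^2 − (1/2) y^2.
Compute ∂L/∂y = -y, ∂L/∂y' = y'.
The Euler-Lagrange equation d/dx(∂L/∂y') − ∂L/∂y = 0 reduces to
    y'' + y = 0.
Its general solution is
    y(x) = A sin(x) + B cos(x),
with A, B fixed by the endpoint conditions.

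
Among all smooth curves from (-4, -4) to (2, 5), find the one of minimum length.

Arc-length functional: J[y] = ∫ sqrt(1 + (y')^2) dx.
Lagrangian L = sqrt(1 + (y')^2) has no explicit y dependence, so ∂L/∂y = 0 and the Euler-Lagrange equation gives
    d/dx( y' / sqrt(1 + (y')^2) ) = 0  ⇒  y' / sqrt(1 + (y')^2) = const.
Hence y' is constant, so y(x) is affine.
Fitting the endpoints (-4, -4) and (2, 5):
    slope m = (5 − (-4)) / (2 − (-4)) = 3/2,
    intercept c = (-4) − m·(-4) = 2.
Extremal: y(x) = (3/2) x + 2.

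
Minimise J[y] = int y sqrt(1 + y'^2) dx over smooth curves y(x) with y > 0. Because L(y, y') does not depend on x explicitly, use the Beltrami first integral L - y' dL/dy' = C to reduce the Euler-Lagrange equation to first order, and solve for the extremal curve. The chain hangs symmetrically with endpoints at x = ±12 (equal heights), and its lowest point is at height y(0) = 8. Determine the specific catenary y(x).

The Lagrangian L(y, y') = y sqrt(1 + y'^2) has no explicit x dependence, so the Beltrami identity applies:
    L − y' ∂L/∂y' = C.
Compute ∂L/∂y' = y · y' / sqrt(1 + y'^2). Then
    L − y' ∂L/∂y'
    = y sqrt(1 + y'^2) − y · y'^2 / sqrt(1 + y'^2)
    = y (1 + y'^2 − y'^2) / sqrt(1 + y'^2)
    = y / sqrt(1 + y'^2) = C.
Squaring gives y^2 = C^2 (1 + y'^2), i.e.
    y'^2 = y^2 / C^2 − 1.
Separating variables,
    dy / sqrt(y^2 − C^2) = dx / C,
and integrating gives arccosh(y / C) = (x − a)/C, so
    y(x) = C cosh((x − a)/C),
the catenary. The constants C and a are fixed by the two endpoint conditions (and, for the hanging-chain problem, the length constraint selects C).
Now fit the given data. The endpoints x = ±12 are symmetric at equal height, so the catenary is even about its minimum: a = 0 and y(x) = C cosh(x/C). The lowest point is y(0) = C cosh(0) = C, and we are told y(0) = 8, so C = 8. Therefore
    y(x) = 8 cosh(x/8),
and at the endpoints
    y(±12) = 8 cosh(12/8).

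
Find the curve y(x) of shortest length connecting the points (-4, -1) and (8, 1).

Arc-length functional: J[y] = ∫ sqrt(1 + (y')^2) dx.
Lagrangian L = sqrt(1 + (y')^2) has no explicit y dependence, so ∂L/∂y = 0 and the Euler-Lagrange equation gives
    d/dx( y' / sqrt(1 + (y')^2) ) = 0  ⇒  y' / sqrt(1 + (y')^2) = const.
Hence y' is constant, so y(x) is affine.
Fitting the endpoints (-4, -1) and (8, 1):
    slope m = (1 − (-1)) / (8 − (-4)) = 1/6,
    intercept c = (-1) − m·(-4) = -1/3.
Extremal: y(x) = (1/6) x - 1/3.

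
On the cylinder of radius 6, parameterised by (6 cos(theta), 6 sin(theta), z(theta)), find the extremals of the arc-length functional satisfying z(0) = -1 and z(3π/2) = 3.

Parameterise the cylinder of radius R = 6 as
    r(θ) = (6 cos θ, 6 sin θ, z(θ)).
The arc-length element is
    ds = sqrt(36 + (dz/dθ)^2) dθ,
so the Lagrangian is L = sqrt(36 + z'^2).
L depends on z' only, not on z or θ, so ∂L/∂z = 0 and
    ∂L/∂z' = z' / sqrt(36 + z'^2).
The Euler-Lagrange equation gives
    d/dθ( z' / sqrt(36 + z'^2) ) = 0,
so z' is constant. Integrating once:
    z(θ) = a θ + b,
a helix on the cylinder (a straight line when the cylinder is unrolled). The constants a, b are determined by the endpoint conditions.
With endpoint conditions z(0) = -1 and z(3π/2) = 3: from z(0) = b we get b = -1, and a·3π/2 + -1 = 3 gives a = 8/(3π), so
    z(θ) = (8/(3π)) θ − 1.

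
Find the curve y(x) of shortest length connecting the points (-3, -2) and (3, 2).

Arc-length functional: J[y] = ∫ sqrt(1 + (y')^2) dx.
Lagrangian L = sqrt(1 + (y')^2) has no explicit y dependence, so ∂L/∂y = 0 and the Euler-Lagrange equation gives
    d/dx( y' / sqrt(1 + (y')^2) ) = 0  ⇒  y' / sqrt(1 + (y')^2) = const.
Hence y' is constant, so y(x) is affine.
Fitting the endpoints (-3, -2) and (3, 2):
    slope m = (2 − (-2)) / (3 − (-3)) = 2/3,
    intercept c = (-2) − m·(-3) = 0.
Extremal: y(x) = (2/3) x.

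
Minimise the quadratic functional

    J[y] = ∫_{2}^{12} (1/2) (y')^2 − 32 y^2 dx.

The Lagrangian is L = (1/2) (y')^2 − 32 y^2.
Compute ∂L/∂y = -64y, ∂L/∂y' = y'.
The Euler-Lagrange equation d/dx(∂L/∂y') − ∂L/∂y = 0 reduces to
    y'' + 64 y = 0.
Its general solution is
    y(x) = A sin(8x) + B cos(8x),
with A, B fixed by the endpoint conditions.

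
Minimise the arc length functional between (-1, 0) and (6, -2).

Arc-length functional: J[y] = ∫ sqrt(1 + (y')^2) dx.
Lagrangian L = sqrt(1 + (y')^2) has no explicit y dependence, so ∂L/∂y = 0 and the Euler-Lagrange equation gives
    d/dx( y' / sqrt(1 + (y')^2) ) = 0  ⇒  y' / sqrt(1 + (y')^2) = const.
Hence y' is constant, so y(x) is affine.
Fitting the endpoints (-1, 0) and (6, -2):
    slope m = ((-2) − 0) / (6 − (-1)) = -2/7,
    intercept c = 0 − m·(-1) = -2/7.
Extremal: y(x) = (-2/7) x - 2/7.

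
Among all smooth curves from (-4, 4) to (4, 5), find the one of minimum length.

Arc-length functional: J[y] = ∫ sqrt(1 + (y')^2) dx.
Lagrangian L = sqrt(1 + (y')^2) has no explicit y dependence, so ∂L/∂y = 0 and the Euler-Lagrange equation gives
    d/dx( y' / sqrt(1 + (y')^2) ) = 0  ⇒  y' / sqrt(1 + (y')^2) = const.
Hence y' is constant, so y(x) is affine.
Fitting the endpoints (-4, 4) and (4, 5):
    slope m = (5 − 4) / (4 − (-4)) = 1/8,
    intercept c = 4 − m·(-4) = 9/2.
Extremal: y(x) = (1/8) x + 9/2.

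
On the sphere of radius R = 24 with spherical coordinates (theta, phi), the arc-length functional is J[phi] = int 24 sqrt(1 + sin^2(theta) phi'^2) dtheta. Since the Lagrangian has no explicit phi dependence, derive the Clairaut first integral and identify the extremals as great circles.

On the sphere of radius R = 24 with spherical coordinates (θ, φ), the induced metric is
    ds^2 = 576(dθ^2 + sin^2(θ) dφ^2).
Parameterise by θ; the arc-length functional is
    J[φ] = ∫ 24 sqrt(1 + sin^2(θ) (dφ/dθ)^2) dθ,
so L = 24 sqrt(1 + sin^2(θ) φ'^2). Compute
    ∂L/∂φ = 0  (L has no explicit φ dependence),
    ∂L/∂φ' = 24 sin^2(θ) φ' / sqrt(1 + sin^2(θ) φ'^2).
Since ∂L/∂φ = 0, the Euler-Lagrange equation
    d/dθ(∂L/∂φ') − ∂L/∂φ = 0
reduces to d/dθ(∂L/∂φ') = 0, i.e. the momentum conjugate to φ is conserved:
    24 sin^2(θ) φ' / sqrt(1 + sin^2(θ) φ'^2) = C.
The overall factor of 24 is constant, so dividing through gives Clairaut's relation sin^2(θ) φ' / sqrt(1 + sin^2(θ) φ'^2) = C' (with C' = C/24). Solving for φ' and integrating gives the great-circle family
    cot(θ) = A cos(φ − φ_0),
i.e. the intersection of the sphere with a plane through the origin. The two constants A and φ_0 (equivalently C and one phase) are fixed by the two endpoint conditions.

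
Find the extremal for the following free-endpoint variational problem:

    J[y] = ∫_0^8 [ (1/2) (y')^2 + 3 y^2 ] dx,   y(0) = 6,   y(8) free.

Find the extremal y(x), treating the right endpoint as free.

The Lagrangian L = (1/2) (y')^2 + 3 y^2 gives
    ∂L/∂y = 6 y,   ∂L/∂y' = y'.
Euler-Lagrange: y'' − 6 y = 0.
With k = sqrt(6), the general solution is
    y(x) = A cosh(sqrt(6) x) + B sinh(sqrt(6) x).
Fixed left endpoint y(0) = 6 ⇒ A = 6.
The right endpoint x = 8 is free, so the natural (transversality) condition is ∂L/∂y' |_{x=8} = 0, i.e. y'(8) = 0.
Compute y'(x) = A k sinh(k x) + B k cosh(k x), so
    y'(8) = A k sinh(k·8) + B k cosh(k·8) = 0
    ⇒ B = −A tanh(k·8) = − 6 tanh(sqrt(6)·8).
Therefore the extremal is
    y(x) = 6 cosh(sqrt(6) x) − 6 tanh(sqrt(6)·8) sinh(sqrt(6) x).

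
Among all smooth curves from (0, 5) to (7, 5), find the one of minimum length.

Arc-length functional: J[y] = ∫ sqrt(1 + (y')^2) dx.
Lagrangian L = sqrt(1 + (y')^2) has no explicit y dependence, so ∂L/∂y = 0 and the Euler-Lagrange equation gives
    d/dx( y' / sqrt(1 + (y')^2) ) = 0  ⇒  y' / sqrt(1 + (y')^2) = const.
Hence y' is constant, so y(x) is affine.
Fitting the endpoints (0, 5) and (7, 5):
    slope m = (5 − 5) / (7 − 0) = 0,
    intercept c = 5 − m·0 = 5.
Extremal: y(x) = 5.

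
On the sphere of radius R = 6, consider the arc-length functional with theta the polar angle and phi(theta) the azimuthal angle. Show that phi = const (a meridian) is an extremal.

On the sphere of radius R = 6 with spherical coordinates (θ, φ), the induced metric is
    ds^2 = 36(dθ^2 + sin^2(θ) dφ^2).
Using θ as the parameter, the arc-length functional becomes
    J[φ] = ∫ 6 sqrt(1 + sin^2(θ) (dφ/dθ)^2) dθ.
So L = 6 sqrt(1 + sin^2(θ) φ'^2). Compute
    ∂L/∂φ = 0  (L has no explicit φ dependence),
    ∂L/∂φ' = 6 sin^2(θ) φ' / sqrt(1 + sin^2(θ) φ'^2).
For the candidate φ(θ) = c (constant), φ' = 0, so ∂L/∂φ' evaluated along the candidate vanishes, and ∂L/∂φ is identically zero. Hence
    d/dθ(∂L/∂φ') − ∂L/∂φ = 0
is satisfied. Therefore meridians φ = const are extremals of arc length — they are geodesics on the sphere.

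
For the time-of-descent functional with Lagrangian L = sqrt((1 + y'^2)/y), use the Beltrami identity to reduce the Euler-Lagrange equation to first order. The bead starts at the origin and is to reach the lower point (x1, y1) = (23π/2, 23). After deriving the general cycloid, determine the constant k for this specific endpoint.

The Lagrangian L = sqrt((1 + y'^2) / y) has no explicit x dependence, so the Beltrami identity applies:
    L − y' ∂L/∂y' = C.
Compute ∂L/∂y' = y' / sqrt(y (1 + y'^2)).
Substitute:
    sqrt((1 + y'^2)/y) − y'·y' / sqrt(y (1 + y'^2))
    = (1 + y'^2) / sqrt(y (1 + y'^2)) − y'^2 / sqrt(y (1 + y'^2))
    = 1 / sqrt(y (1 + y'^2)) = C.
Squaring and rearranging gives the first integral
    y (1 + y'^2) = 1/C^2 =: k   (constant).
Solving this first-order ODE by the substitution
    y = (k/2)(1 − cos θ)
yields the cycloid parameterisation
    x(θ) = (k/2)(θ − sin θ),   y(θ) = (k/2)(1 − cos θ).
The constant k is fixed by the endpoint condition.
Now fit the given lower endpoint (x1, y1) = (23π/2, 23). At the bottom of the first arch (θ = π), the parametric equations give
    y(π) = (k/2)(1 − cos π) = k,
    x(π) = (k/2)(π − sin π) = kπ/2.
Matching y(π) = 23 gives k = 23, consistent with x(π) = 23π/2. Therefore the specific cycloid is
    x(θ) = (23/2)(θ − sin θ),   y(θ) = (23/2)(1 − cos θ).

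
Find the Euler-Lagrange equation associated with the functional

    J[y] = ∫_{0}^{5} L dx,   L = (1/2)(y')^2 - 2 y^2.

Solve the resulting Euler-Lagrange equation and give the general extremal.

The Lagrangian is L = (1/2)(y')^2 - 2 y^2.
∂L/∂y = -4y.
∂L/∂y' = y'.
The Euler-Lagrange equation d/dx(∂L/∂y') − ∂L/∂y = 0 becomes:
    y'' + 4 y = 0
General solution: y(x) = A sin(2x) + B cos(2x), where A and B are arbitrary constants fixed by the endpoint conditions.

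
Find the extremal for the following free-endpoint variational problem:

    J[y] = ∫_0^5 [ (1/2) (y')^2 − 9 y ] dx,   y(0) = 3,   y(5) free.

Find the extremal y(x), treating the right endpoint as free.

The Lagrangian L = (1/2) (y')^2 − 9 y gives
    ∂L/∂y = −9,   ∂L/∂y' = y'.
Euler-Lagrange: d/dx(y') − (−9) = 0, i.e. y'' + 9 = 0, so
    y(x) = −(9/2) x^2 + C1 x + C2.
Fixed left endpoint y(0) = 3 ⇒ C2 = 3.
The right endpoint x = 5 is free, so the natural (transversality) condition is ∂L/∂y' |_{x=5} = 0, i.e. y'(5) = 0.
Compute y'(x) = −9 x + C1, so y'(5) = −45 + C1 = 0 ⇒ C1 = 45.
Therefore the extremal is
    y(x) = −(9/2) x^2 + 45 x + 3.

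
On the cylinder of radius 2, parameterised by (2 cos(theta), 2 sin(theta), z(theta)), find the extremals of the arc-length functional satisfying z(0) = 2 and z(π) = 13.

Parameterise the cylinder of radius R = 2 as
    r(θ) = (2 cos θ, 2 sin θ, z(θ)).
The arc-length element is
    ds = sqrt(4 + (dz/dθ)^2) dθ,
so the Lagrangian is L = sqrt(4 + z'^2).
L depends on z' only, not on z or θ, so ∂L/∂z = 0 and
    ∂L/∂z' = z' / sqrt(4 + z'^2).
The Euler-Lagrange equation gives
    d/dθ( z' / sqrt(4 + z'^2) ) = 0,
so z' is constant. Integrating once:
    z(θ) = a θ + b,
a helix on the cylinder (a straight line when the cylinder is unrolled). The constants a, b are determined by the endpoint conditions.
With endpoint conditions z(0) = 2 and z(π) = 13: from z(0) = b we get b = 2, and a·π + 2 = 13 gives a = 11/π, so
    z(θ) = (11/π) θ + 2.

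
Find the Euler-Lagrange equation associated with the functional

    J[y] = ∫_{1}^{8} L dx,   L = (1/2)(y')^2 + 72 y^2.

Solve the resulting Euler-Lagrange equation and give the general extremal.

The Lagrangian is L = (1/2)(y')^2 + 72 y^2.
∂L/∂y = 144y.
∂L/∂y' = y'.
The Euler-Lagrange equation d/dx(∂L/∂y') − ∂L/∂y = 0 becomes:
    y'' - 144 y = 0
General solution: y(x) = A e^(12x) + B e^(-12x), where A and B are arbitrary constants fixed by the endpoint conditions.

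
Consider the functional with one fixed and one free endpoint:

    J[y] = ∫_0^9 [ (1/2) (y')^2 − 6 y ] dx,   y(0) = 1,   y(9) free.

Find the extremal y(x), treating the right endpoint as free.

The Lagrangian L = (1/2) (y')^2 − 6 y gives
    ∂L/∂y = −6,   ∂L/∂y' = y'.
Euler-Lagrange: d/dx(y') − (−6) = 0, i.e. y'' + 6 = 0, so
    y(x) = −(6/2) x^2 + C1 x + C2.
Fixed left endpoint y(0) = 1 ⇒ C2 = 1.
The right endpoint x = 9 is free, so the natural (transversality) condition is ∂L/∂y' |_{x=9} = 0, i.e. y'(9) = 0.
Compute y'(x) = −6 x + C1, so y'(9) = −54 + C1 = 0 ⇒ C1 = 54.
Therefore the extremal is
    y(x) = −3 x^2 + 54 x + 1.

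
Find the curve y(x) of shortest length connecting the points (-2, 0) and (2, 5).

Arc-length functional: J[y] = ∫ sqrt(1 + (y')^2) dx.
Lagrangian L = sqrt(1 + (y')^2) has no explicit y dependence, so ∂L/∂y = 0 and the Euler-Lagrange equation gives
    d/dx( y' / sqrt(1 + (y')^2) ) = 0  ⇒  y' / sqrt(1 + (y')^2) = const.
Hence y' is constant, so y(x) is affine.
Fitting the endpoints (-2, 0) and (2, 5):
    slope m = (5 − 0) / (2 − (-2)) = 5/4,
    intercept c = 0 − m·(-2) = 5/2.
Extremal: y(x) = (5/4) x + 5/2.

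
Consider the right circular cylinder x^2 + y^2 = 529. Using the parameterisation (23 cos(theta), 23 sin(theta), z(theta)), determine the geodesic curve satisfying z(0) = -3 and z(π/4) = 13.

Parameterise the cylinder of radius R = 23 as
    r(θ) = (23 cos θ, 23 sin θ, z(θ)).
The arc-length element is
    ds = sqrt(529 + (dz/dθ)^2) dθ,
so the Lagrangian is L = sqrt(529 + z'^2).
L depends on z' only, not on z or θ, so ∂L/∂z = 0 and
    ∂L/∂z' = z' / sqrt(529 + z'^2).
The Euler-Lagrange equation gives
    d/dθ( z' / sqrt(529 + z'^2) ) = 0,
so z' is constant. Integrating once:
    z(θ) = a θ + b,
a helix on the cylinder (a straight line when the cylinder is unrolled). The constants a, b are determined by the endpoint conditions.
With endpoint conditions z(0) = -3 and z(π/4) = 13: from z(0) = b we get b = -3, and a·π/4 + -3 = 13 gives a = 64/π, so
    z(θ) = (64/π) θ − 3.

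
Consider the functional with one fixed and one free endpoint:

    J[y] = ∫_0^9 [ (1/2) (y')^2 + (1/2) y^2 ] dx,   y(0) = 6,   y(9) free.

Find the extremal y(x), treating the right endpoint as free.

The Lagrangian L = (1/2) (y')^2 + (1/2) y^2 gives
    ∂L/∂y = 1 y,   ∂L/∂y' = y'.
Euler-Lagrange: y'' − y = 0.
With k = 1, the general solution is
    y(x) = A cosh(x) + B sinh(x).
Fixed left endpoint y(0) = 6 ⇒ A = 6.
The right endpoint x = 9 is free, so the natural (transversality) condition is ∂L/∂y' |_{x=9} = 0, i.e. y'(9) = 0.
Compute y'(x) = A k sinh(k x) + B k cosh(k x), so
    y'(9) = A k sinh(k·9) + B k cosh(k·9) = 0
    ⇒ B = −A tanh(k·9) = − 6 tanh(1·9).
Therefore the extremal is
    y(x) = 6 cosh(1 x) − 6 tanh(1·9) sinh(1 x).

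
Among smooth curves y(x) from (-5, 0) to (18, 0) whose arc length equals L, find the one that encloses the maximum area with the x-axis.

Set up the augmented Lagrangian using a multiplier λ for the length constraint:
    F(y, y') = y − λ sqrt(1 + y'^2).
F has no explicit x dependence, so the Beltrami identity yields a first integral
    F − y' ∂F/∂y' = C.
Compute ∂F/∂y' = −λ y' / sqrt(1 + y'^2). Then
    y − λ sqrt(1 + y'^2) + λ y'^2 / sqrt(1 + y'^2) = C
    ⇒  y − λ / sqrt(1 + y'^2) = C.
Solving for y' and integrating gives
    (x − a)^2 + (y − b)^2 = λ^2,
a circular arc of radius λ. The constants a, b are determined by the endpoint conditions y(-5) = y(18) = 0, and λ is fixed implicitly by the length constraint
    ∫_{-5}^{18} sqrt(1 + y'^2) dx = L.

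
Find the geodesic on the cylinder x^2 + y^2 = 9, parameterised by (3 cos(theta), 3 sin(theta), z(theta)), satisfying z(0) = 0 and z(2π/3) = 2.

Parameterise the cylinder of radius R = 3 as
    r(θ) = (3 cos θ, 3 sin θ, z(θ)).
The arc-length element is
    ds = sqrt(9 + (dz/dθ)^2) dθ,
so the Lagrangian is L = sqrt(9 + z'^2).
L depends on z' only, not on z or θ, so ∂L/∂z = 0 and
    ∂L/∂z' = z' / sqrt(9 + z'^2).
The Euler-Lagrange equation gives
    d/dθ( z' / sqrt(9 + z'^2) ) = 0,
so z' is constant. Integrating once:
    z(θ) = a θ + b,
a helix on the cylinder (a straight line when the cylinder is unrolled). The constants a, b are determined by the endpoint conditions.
With endpoint conditions z(0) = 0 and z(2π/3) = 2: from z(0) = b we get b = 0, and a·2π/3 + 0 = 2 gives a = 3/π, so
    z(θ) = (3/π) θ.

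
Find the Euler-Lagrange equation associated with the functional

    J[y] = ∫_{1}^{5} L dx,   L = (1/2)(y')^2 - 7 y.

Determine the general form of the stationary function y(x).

The Lagrangian is L = (1/2)(y')^2 - 7 y.
∂L/∂y = -7.
∂L/∂y' = y'.
The Euler-Lagrange equation d/dx(∂L/∂y') − ∂L/∂y = 0 becomes:
    y'' + 7 = 0
General solution: y(x) = -(7/2) x^2 + A x + B, where A and B are arbitrary constants fixed by the endpoint conditions.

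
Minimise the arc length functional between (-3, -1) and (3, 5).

Arc-length functional: J[y] = ∫ sqrt(1 + (y')^2) dx.
Lagrangian L = sqrt(1 + (y')^2) has no explicit y dependence, so ∂L/∂y = 0 and the Euler-Lagrange equation gives
    d/dx( y' / sqrt(1 + (y')^2) ) = 0  ⇒  y' / sqrt(1 + (y')^2) = const.
Hence y' is constant, so y(x) is affine.
Fitting the endpoints (-3, -1) and (3, 5):
    slope m = (5 − (-1)) / (3 − (-3)) = 1,
    intercept c = (-1) − m·(-3) = 2.
Extremal: y(x) = x + 2.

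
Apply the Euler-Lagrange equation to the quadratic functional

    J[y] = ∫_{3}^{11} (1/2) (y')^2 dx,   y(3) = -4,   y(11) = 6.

The Lagrangian is L = (1/2) (y')^2.
Compute ∂L/∂y = 0, ∂L/∂y' = y'.
The Euler-Lagrange equation d/dx(∂L/∂y') − ∂L/∂y = 0 reduces to
    y'' = 0.
Its general solution is
    y(x) = A x + B,
with A, B fixed by the endpoint conditions.
Applying the endpoint conditions y(3) = -4 and y(11) = 6: solve A·3 + B = -4 and A·11 + B = 6. Subtracting gives A(11 − 3) = 6 − -4, so A = 5/4, and B = -4 − A·3 = -31/4. Therefore
    y(x) = (5/4) x - 31/4.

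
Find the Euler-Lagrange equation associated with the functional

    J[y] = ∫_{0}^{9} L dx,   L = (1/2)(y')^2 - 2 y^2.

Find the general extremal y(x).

The Lagrangian is L = (1/2)(y')^2 - 2 y^2.
∂L/∂y = -4y.
∂L/∂y' = y'.
The Euler-Lagrange equation d/dx(∂L/∂y') − ∂L/∂y = 0 becomes:
    y'' + 4 y = 0
General solution: y(x) = A sin(2x) + B cos(2x), where A and B are arbitrary constants fixed by the endpoint conditions.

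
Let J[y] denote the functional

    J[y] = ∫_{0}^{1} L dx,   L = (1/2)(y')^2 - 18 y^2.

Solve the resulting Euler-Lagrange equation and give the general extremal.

The Lagrangian is L = (1/2)(y')^2 - 18 y^2.
∂L/∂y = -36y.
∂L/∂y' = y'.
The Euler-Lagrange equation d/dx(∂L/∂y') − ∂L/∂y = 0 becomes:
    y'' + 36 y = 0
General solution: y(x) = A sin(6x) + B cos(6x), where A and B are arbitrary constants fixed by the endpoint conditions.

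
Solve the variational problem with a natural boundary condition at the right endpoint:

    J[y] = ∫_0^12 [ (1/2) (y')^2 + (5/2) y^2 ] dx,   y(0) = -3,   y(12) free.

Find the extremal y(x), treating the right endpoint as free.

The Lagrangian L = (1/2) (y')^2 + (5/2) y^2 gives
    ∂L/∂y = 5 y,   ∂L/∂y' = y'.
Euler-Lagrange: y'' − 5 y = 0.
With k = sqrt(5), the general solution is
    y(x) = A cosh(sqrt(5) x) + B sinh(sqrt(5) x).
Fixed left endpoint y(0) = -3 ⇒ A = -3.
The right endpoint x = 12 is free, so the natural (transversality) condition is ∂L/∂y' |_{x=12} = 0, i.e. y'(12) = 0.
Compute y'(x) = A k sinh(k x) + B k cosh(k x), so
    y'(12) = A k sinh(k·12) + B k cosh(k·12) = 0
    ⇒ B = −A tanh(k·12) = 3 tanh(sqrt(5)·12).
Therefore the extremal is
    y(x) = −3 cosh(sqrt(5) x) + 3 tanh(sqrt(5)·12) sinh(sqrt(5) x).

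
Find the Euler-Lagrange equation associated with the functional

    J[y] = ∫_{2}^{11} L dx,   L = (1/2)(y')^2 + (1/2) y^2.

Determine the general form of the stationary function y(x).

The Lagrangian is L = (1/2)(y')^2 + (1/2) y^2.
∂L/∂y = y.
∂L/∂y' = y'.
The Euler-Lagrange equation d/dx(∂L/∂y') − ∂L/∂y = 0 becomes:
    y'' - y = 0
General solution: y(x) = A e^x + B e^(-x), where A and B are arbitrary constants fixed by the endpoint conditions.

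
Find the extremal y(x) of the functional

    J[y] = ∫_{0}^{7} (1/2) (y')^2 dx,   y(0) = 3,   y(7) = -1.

The Lagrangian is L = (1/2) (y')^2.
Compute ∂L/∂y = 0, ∂L/∂y' = y'.
The Euler-Lagrange equation d/dx(∂L/∂y') − ∂L/∂y = 0 reduces to
    y'' = 0.
Its general solution is
    y(x) = A x + B,
with A, B fixed by the endpoint conditions.
Applying the endpoint conditions y(0) = 3 and y(7) = -1: solve A·0 + B = 3 and A·7 + B = -1. Subtracting gives A(7 − 0) = -1 − 3, so A = -4/7, and B = 3 − A·0 = 3. Therefore
    y(x) = (-4/7) x + 3.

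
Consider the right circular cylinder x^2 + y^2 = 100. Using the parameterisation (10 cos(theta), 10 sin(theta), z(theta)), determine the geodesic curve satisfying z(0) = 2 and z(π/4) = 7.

Parameterise the cylinder of radius R = 10 as
    r(θ) = (10 cos θ, 10 sin θ, z(θ)).
The arc-length element is
    ds = sqrt(100 + (dz/dθ)^2) dθ,
so the Lagrangian is L = sqrt(100 + z'^2).
L depends on z' only, not on z or θ, so ∂L/∂z = 0 and
    ∂L/∂z' = z' / sqrt(100 + z'^2).
The Euler-Lagrange equation gives
    d/dθ( z' / sqrt(100 + z'^2) ) = 0,
so z' is constant. Integrating once:
    z(θ) = a θ + b,
a helix on the cylinder (a straight line when the cylinder is unrolled). The constants a, b are determined by the endpoint conditions.
With endpoint conditions z(0) = 2 and z(π/4) = 7: from z(0) = b we get b = 2, and a·π/4 + 2 = 7 gives a = 20/π, so
    z(θ) = (20/π) θ + 2.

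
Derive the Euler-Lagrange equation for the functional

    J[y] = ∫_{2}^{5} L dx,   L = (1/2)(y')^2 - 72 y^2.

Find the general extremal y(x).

The Lagrangian is L = (1/2)(y')^2 - 72 y^2.
∂L/∂y = -144y.
∂L/∂y' = y'.
The Euler-Lagrange equation d/dx(∂L/∂y') − ∂L/∂y = 0 becomes:
    y'' + 144 y = 0
General solution: y(x) = A sin(12x) + B cos(12x), where A and B are arbitrary constants fixed by the endpoint conditions.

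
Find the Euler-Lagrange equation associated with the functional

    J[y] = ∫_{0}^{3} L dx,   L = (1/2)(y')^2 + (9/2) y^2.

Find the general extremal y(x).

The Lagrangian is L = (1/2)(y')^2 + (9/2) y^2.
∂L/∂y = 9y.
∂L/∂y' = y'.
The Euler-Lagrange equation d/dx(∂L/∂y') − ∂L/∂y = 0 becomes:
    y'' - 9 y = 0
General solution: y(x) = A e^(3x) + B e^(-3x), where A and B are arbitrary constants fixed by the endpoint conditions.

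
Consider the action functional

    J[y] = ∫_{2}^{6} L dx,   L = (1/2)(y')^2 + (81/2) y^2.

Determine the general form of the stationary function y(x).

The Lagrangian is L = (1/2)(y')^2 + (81/2) y^2.
∂L/∂y = 81y.
∂L/∂y' = y'.
The Euler-Lagrange equation d/dx(∂L/∂y') − ∂L/∂y = 0 becomes:
    y'' - 81 y = 0
General solution: y(x) = A e^(9x) + B e^(-9x), where A and B are arbitrary constants fixed by the endpoint conditions.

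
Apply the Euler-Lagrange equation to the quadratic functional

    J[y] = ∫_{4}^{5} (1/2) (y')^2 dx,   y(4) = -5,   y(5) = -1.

The Lagrangian is L = (1/2) (y')^2.
Compute ∂L/∂y = 0, ∂L/∂y' = y'.
The Euler-Lagrange equation d/dx(∂L/∂y') − ∂L/∂y = 0 reduces to
    y'' = 0.
Its general solution is
    y(x) = A x + B,
with A, B fixed by the endpoint conditions.
Applying the endpoint conditions y(4) = -5 and y(5) = -1: solve A·4 + B = -5 and A·5 + B = -1. Subtracting gives A(5 − 4) = -1 − -5, so A = 4, and B = -5 − A·4 = -21. Therefore
    y(x) = 4 x - 21.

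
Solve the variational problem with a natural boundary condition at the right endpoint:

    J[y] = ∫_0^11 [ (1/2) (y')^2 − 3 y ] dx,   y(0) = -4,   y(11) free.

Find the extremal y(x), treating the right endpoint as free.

The Lagrangian L = (1/2) (y')^2 − 3 y gives
    ∂L/∂y = −3,   ∂L/∂y' = y'.
Euler-Lagrange: d/dx(y') − (−3) = 0, i.e. y'' + 3 = 0, so
    y(x) = −(3/2) x^2 + C1 x + C2.
Fixed left endpoint y(0) = -4 ⇒ C2 = -4.
The right endpoint x = 11 is free, so the natural (transversality) condition is ∂L/∂y' |_{x=11} = 0, i.e. y'(11) = 0.
Compute y'(x) = −3 x + C1, so y'(11) = −33 + C1 = 0 ⇒ C1 = 33.
Therefore the extremal is
    y(x) = −(3/2) x^2 + 33 x − 4.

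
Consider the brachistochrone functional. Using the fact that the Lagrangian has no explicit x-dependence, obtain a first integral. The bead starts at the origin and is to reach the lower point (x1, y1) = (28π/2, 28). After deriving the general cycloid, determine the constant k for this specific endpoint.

The Lagrangian L = sqrt((1 + y'^2) / y) has no explicit x dependence, so the Beltrami identity applies:
    L − y' ∂L/∂y' = C.
Compute ∂L/∂y' = y' / sqrt(y (1 + y'^2)).
Substitute:
    sqrt((1 + y'^2)/y) − y'·y' / sqrt(y (1 + y'^2))
    = (1 + y'^2) / sqrt(y (1 + y'^2)) − y'^2 / sqrt(y (1 + y'^2))
    = 1 / sqrt(y (1 + y'^2)) = C.
Squaring and rearranging gives the first integral
    y (1 + y'^2) = 1/C^2 =: k   (constant).
Solving this first-order ODE by the substitution
    y = (k/2)(1 − cos θ)
yields the cycloid parameterisation
    x(θ) = (k/2)(θ − sin θ),   y(θ) = (k/2)(1 − cos θ).
The constant k is fixed by the endpoint condition.
Now fit the given lower endpoint (x1, y1) = (28π/2, 28). At the bottom of the first arch (θ = π), the parametric equations give
    y(π) = (k/2)(1 − cos π) = k,
    x(π) = (k/2)(π − sin π) = kπ/2.
Matching y(π) = 28 gives k = 28, consistent with x(π) = 28π/2. Therefore the specific cycloid is
    x(θ) = (28/2)(θ − sin θ),   y(θ) = (28/2)(1 − cos θ).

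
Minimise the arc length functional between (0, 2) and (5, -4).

Arc-length functional: J[y] = ∫ sqrt(1 + (y')^2) dx.
Lagrangian L = sqrt(1 + (y')^2) has no explicit y dependence, so ∂L/∂y = 0 and the Euler-Lagrange equation gives
    d/dx( y' / sqrt(1 + (y')^2) ) = 0  ⇒  y' / sqrt(1 + (y')^2) = const.
Hence y' is constant, so y(x) is affine.
Fitting the endpoints (0, 2) and (5, -4):
    slope m = ((-4) − 2) / (5 − 0) = -6/5,
    intercept c = 2 − m·0 = 2.
Extremal: y(x) = (-6/5) x + 2.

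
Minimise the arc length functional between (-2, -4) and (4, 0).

Arc-length functional: J[y] = ∫ sqrt(1 + (y')^2) dx.
Lagrangian L = sqrt(1 + (y')^2) has no explicit y dependence, so ∂L/∂y = 0 and the Euler-Lagrange equation gives
    d/dx( y' / sqrt(1 + (y')^2) ) = 0  ⇒  y' / sqrt(1 + (y')^2) = const.
Hence y' is constant, so y(x) is affine.
Fitting the endpoints (-2, -4) and (4, 0):
    slope m = (0 − (-4)) / (4 − (-2)) = 2/3,
    intercept c = (-4) − m·(-2) = -8/3.
Extremal: y(x) = (2/3) x - 8/3.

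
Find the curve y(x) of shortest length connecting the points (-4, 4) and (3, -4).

Arc-length functional: J[y] = ∫ sqrt(1 + (y')^2) dx.
Lagrangian L = sqrt(1 + (y')^2) has no explicit y dependence, so ∂L/∂y = 0 and the Euler-Lagrange equation gives
    d/dx( y' / sqrt(1 + (y')^2) ) = 0  ⇒  y' / sqrt(1 + (y')^2) = const.
Hence y' is constant, so y(x) is affine.
Fitting the endpoints (-4, 4) and (3, -4):
    slope m = ((-4) − 4) / (3 − (-4)) = -8/7,
    intercept c = 4 − m·(-4) = -4/7.
Extremal: y(x) = (-8/7) x - 4/7.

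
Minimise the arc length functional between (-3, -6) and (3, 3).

Arc-length functional: J[y] = ∫ sqrt(1 + (y')^2) dx.
Lagrangian L = sqrt(1 + (y')^2) has no explicit y dependence, so ∂L/∂y = 0 and the Euler-Lagrange equation gives
    d/dx( y' / sqrt(1 + (y')^2) ) = 0  ⇒  y' / sqrt(1 + (y')^2) = const.
Hence y' is constant, so y(x) is affine.
Fitting the endpoints (-3, -6) and (3, 3):
    slope m = (3 − (-6)) / (3 − (-3)) = 3/2,
    intercept c = (-6) − m·(-3) = -3/2.
Extremal: y(x) = (3/2) x - 3/2.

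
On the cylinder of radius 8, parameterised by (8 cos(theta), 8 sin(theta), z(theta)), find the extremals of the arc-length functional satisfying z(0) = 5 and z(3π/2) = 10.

Parameterise the cylinder of radius R = 8 as
    r(θ) = (8 cos θ, 8 sin θ, z(θ)).
The arc-length element is
    ds = sqrt(64 + (dz/dθ)^2) dθ,
so the Lagrangian is L = sqrt(64 + z'^2).
L depends on z' only, not on z or θ, so ∂L/∂z = 0 and
    ∂L/∂z' = z' / sqrt(64 + z'^2).
The Euler-Lagrange equation gives
    d/dθ( z' / sqrt(64 + z'^2) ) = 0,
so z' is constant. Integrating once:
    z(θ) = a θ + b,
a helix on the cylinder (a straight line when the cylinder is unrolled). The constants a, b are determined by the endpoint conditions.
With endpoint conditions z(0) = 5 and z(3π/2) = 10: from z(0) = b we get b = 5, and a·3π/2 + 5 = 10 gives a = 10/(3π), so
    z(θ) = (10/(3π)) θ + 5.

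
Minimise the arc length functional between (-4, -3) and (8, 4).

Arc-length functional: J[y] = ∫ sqrt(1 + (y')^2) dx.
Lagrangian L = sqrt(1 + (y')^2) has no explicit y dependence, so ∂L/∂y = 0 and the Euler-Lagrange equation gives
    d/dx( y' / sqrt(1 + (y')^2) ) = 0  ⇒  y' / sqrt(1 + (y')^2) = const.
Hence y' is constant, so y(x) is affine.
Fitting the endpoints (-4, -3) and (8, 4):
    slope m = (4 − (-3)) / (8 − (-4)) = 7/12,
    intercept c = (-3) − m·(-4) = -2/3.
Extremal: y(x) = (7/12) x - 2/3.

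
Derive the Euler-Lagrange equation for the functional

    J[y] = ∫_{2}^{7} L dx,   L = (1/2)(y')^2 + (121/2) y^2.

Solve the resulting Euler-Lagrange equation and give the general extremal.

The Lagrangian is L = (1/2)(y')^2 + (121/2) y^2.
∂L/∂y = 121y.
∂L/∂y' = y'.
The Euler-Lagrange equation d/dx(∂L/∂y') − ∂L/∂y = 0 becomes:
    y'' - 121 y = 0
General solution: y(x) = A e^(11x) + B e^(-11x), where A and B are arbitrary constants fixed by the endpoint conditions.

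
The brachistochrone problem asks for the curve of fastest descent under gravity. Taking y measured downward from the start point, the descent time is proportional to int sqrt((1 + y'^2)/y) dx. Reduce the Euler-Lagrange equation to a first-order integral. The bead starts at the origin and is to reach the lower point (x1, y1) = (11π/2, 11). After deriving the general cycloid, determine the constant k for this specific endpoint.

The Lagrangian L = sqrt((1 + y'^2) / y) has no explicit x dependence, so the Beltrami identity applies:
    L − y' ∂L/∂y' = C.
Compute ∂L/∂y' = y' / sqrt(y (1 + y'^2)).
Substitute:
    sqrt((1 + y'^2)/y) − y'·y' / sqrt(y (1 + y'^2))
    = (1 + y'^2) / sqrt(y (1 + y'^2)) − y'^2 / sqrt(y (1 + y'^2))
    = 1 / sqrt(y (1 + y'^2)) = C.
Squaring and rearranging gives the first integral
    y (1 + y'^2) = 1/C^2 =: k   (constant).
Solving this first-order ODE by the substitution
    y = (k/2)(1 − cos θ)
yields the cycloid parameterisation
    x(θ) = (k/2)(θ − sin θ),   y(θ) = (k/2)(1 − cos θ).
The constant k is fixed by the endpoint condition.
Now fit the given lower endpoint (x1, y1) = (11π/2, 11). At the bottom of the first arch (θ = π), the parametric equations give
    y(π) = (k/2)(1 − cos π) = k,
    x(π) = (k/2)(π − sin π) = kπ/2.
Matching y(π) = 11 gives k = 11, consistent with x(π) = 11π/2. Therefore the specific cycloid is
    x(θ) = (11/2)(θ − sin θ),   y(θ) = (11/2)(1 − cos θ).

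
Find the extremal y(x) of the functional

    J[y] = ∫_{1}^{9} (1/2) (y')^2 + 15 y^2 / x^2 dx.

The Lagrangian is L = (1/2) (y')^2 + 15 y^2 / x^2.
Compute ∂L/∂y = 30y/x^2, ∂L/∂y' = y'.
The Euler-Lagrange equation d/dx(∂L/∂y') − ∂L/∂y = 0 reduces to
    y'' − 30/x^2 · y = 0  (x > 0).
Its general solution is
    y(x) = A x^6 + B x^(-5),
with A, B fixed by the endpoint conditions.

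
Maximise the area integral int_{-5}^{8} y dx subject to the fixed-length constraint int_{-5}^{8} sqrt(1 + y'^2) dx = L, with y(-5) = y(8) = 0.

Set up the augmented Lagrangian using a multiplier λ for the length constraint:
    F(y, y') = y − λ sqrt(1 + y'^2).
F has no explicit x dependence, so the Beltrami identity yields a first integral
    F − y' ∂F/∂y' = C.
Compute ∂F/∂y' = −λ y' / sqrt(1 + y'^2). Then
    y − λ sqrt(1 + y'^2) + λ y'^2 / sqrt(1 + y'^2) = C
    ⇒  y − λ / sqrt(1 + y'^2) = C.
Solving for y' and integrating gives
    (x − a)^2 + (y − b)^2 = λ^2,
a circular arc of radius λ. The constants a, b are determined by the endpoint conditions y(-5) = y(8) = 0, and λ is fixed implicitly by the length constraint
    ∫_{-5}^{8} sqrt(1 + y'^2) dx = L.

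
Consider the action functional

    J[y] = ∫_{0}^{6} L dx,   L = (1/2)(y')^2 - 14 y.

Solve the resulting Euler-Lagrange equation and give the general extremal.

The Lagrangian is L = (1/2)(y')^2 - 14 y.
∂L/∂y = -14.
∂L/∂y' = y'.
The Euler-Lagrange equation d/dx(∂L/∂y') − ∂L/∂y = 0 becomes:
    y'' + 14 = 0
General solution: y(x) = -7 x^2 + A x + B, where A and B are arbitrary constants fixed by the endpoint conditions.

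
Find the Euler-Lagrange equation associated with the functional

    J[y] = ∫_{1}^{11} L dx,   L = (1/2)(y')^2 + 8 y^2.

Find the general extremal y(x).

The Lagrangian is L = (1/2)(y')^2 + 8 y^2.
∂L/∂y = 16y.
∂L/∂y' = y'.
The Euler-Lagrange equation d/dx(∂L/∂y') − ∂L/∂y = 0 becomes:
    y'' - 16 y = 0
General solution: y(x) = A e^(4x) + B e^(-4x), where A and B are arbitrary constants fixed by the endpoint conditions.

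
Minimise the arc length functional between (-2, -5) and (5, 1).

Arc-length functional: J[y] = ∫ sqrt(1 + (y')^2) dx.
Lagrangian L = sqrt(1 + (y')^2) has no explicit y dependence, so ∂L/∂y = 0 and the Euler-Lagrange equation gives
    d/dx( y' / sqrt(1 + (y')^2) ) = 0  ⇒  y' / sqrt(1 + (y')^2) = const.
Hence y' is constant, so y(x) is affine.
Fitting the endpoints (-2, -5) and (5, 1):
    slope m = (1 − (-5)) / (5 − (-2)) = 6/7,
    intercept c = (-5) − m·(-2) = -23/7.
Extremal: y(x) = (6/7) x - 23/7.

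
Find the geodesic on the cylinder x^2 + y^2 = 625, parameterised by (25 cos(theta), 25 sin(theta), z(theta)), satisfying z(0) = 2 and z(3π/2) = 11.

Parameterise the cylinder of radius R = 25 as
    r(θ) = (25 cos θ, 25 sin θ, z(θ)).
The arc-length element is
    ds = sqrt(625 + (dz/dθ)^2) dθ,
so the Lagrangian is L = sqrt(625 + z'^2).
L depends on z' only, not on z or θ, so ∂L/∂z = 0 and
    ∂L/∂z' = z' / sqrt(625 + z'^2).
The Euler-Lagrange equation gives
    d/dθ( z' / sqrt(625 + z'^2) ) = 0,
so z' is constant. Integrating once:
    z(θ) = a θ + b,
a helix on the cylinder (a straight line when the cylinder is unrolled). The constants a, b are determined by the endpoint conditions.
With endpoint conditions z(0) = 2 and z(3π/2) = 11: from z(0) = b we get b = 2, and a·3π/2 + 2 = 11 gives a = 6/π, so
    z(θ) = (6/π) θ + 2.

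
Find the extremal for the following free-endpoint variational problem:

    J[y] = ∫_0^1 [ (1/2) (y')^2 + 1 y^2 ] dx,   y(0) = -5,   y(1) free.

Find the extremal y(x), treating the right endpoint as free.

The Lagrangian L = (1/2) (y')^2 + 1 y^2 gives
    ∂L/∂y = 2 y,   ∂L/∂y' = y'.
Euler-Lagrange: y'' − 2 y = 0.
With k = sqrt(2), the general solution is
    y(x) = A cosh(sqrt(2) x) + B sinh(sqrt(2) x).
Fixed left endpoint y(0) = -5 ⇒ A = -5.
The right endpoint x = 1 is free, so the natural (transversality) condition is ∂L/∂y' |_{x=1} = 0, i.e. y'(1) = 0.
Compute y'(x) = A k sinh(k x) + B k cosh(k x), so
    y'(1) = A k sinh(k·1) + B k cosh(k·1) = 0
    ⇒ B = −A tanh(k·1) = 5 tanh(sqrt(2)·1).
Therefore the extremal is
    y(x) = −5 cosh(sqrt(2) x) + 5 tanh(sqrt(2)·1) sinh(sqrt(2) x).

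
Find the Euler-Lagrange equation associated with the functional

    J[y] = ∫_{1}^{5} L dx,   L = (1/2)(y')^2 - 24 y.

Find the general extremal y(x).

The Lagrangian is L = (1/2)(y')^2 - 24 y.
∂L/∂y = -24.
∂L/∂y' = y'.
The Euler-Lagrange equation d/dx(∂L/∂y') − ∂L/∂y = 0 becomes:
    y'' + 24 = 0
General solution: y(x) = -12 x^2 + A x + B, where A and B are arbitrary constants fixed by the endpoint conditions.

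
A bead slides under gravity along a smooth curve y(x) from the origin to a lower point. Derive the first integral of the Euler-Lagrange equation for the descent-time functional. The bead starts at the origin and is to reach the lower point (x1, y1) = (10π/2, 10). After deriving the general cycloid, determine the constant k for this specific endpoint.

The Lagrangian L = sqrt((1 + y'^2) / y) has no explicit x dependence, so the Beltrami identity applies:
    L − y' ∂L/∂y' = C.
Compute ∂L/∂y' = y' / sqrt(y (1 + y'^2)).
Substitute:
    sqrt((1 + y'^2)/y) − y'·y' / sqrt(y (1 + y'^2))
    = (1 + y'^2) / sqrt(y (1 + y'^2)) − y'^2 / sqrt(y (1 + y'^2))
    = 1 / sqrt(y (1 + y'^2)) = C.
Squaring and rearranging gives the first integral
    y (1 + y'^2) = 1/C^2 =: k   (constant).
Solving this first-order ODE by the substitution
    y = (k/2)(1 − cos θ)
yields the cycloid parameterisation
    x(θ) = (k/2)(θ − sin θ),   y(θ) = (k/2)(1 − cos θ).
The constant k is fixed by the endpoint condition.
Now fit the given lower endpoint (x1, y1) = (10π/2, 10). At the bottom of the first arch (θ = π), the parametric equations give
    y(π) = (k/2)(1 − cos π) = k,
    x(π) = (k/2)(π − sin π) = kπ/2.
Matching y(π) = 10 gives k = 10, consistent with x(π) = 10π/2. Therefore the specific cycloid is
    x(θ) = (10/2)(θ − sin θ),   y(θ) = (10/2)(1 − cos θ).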